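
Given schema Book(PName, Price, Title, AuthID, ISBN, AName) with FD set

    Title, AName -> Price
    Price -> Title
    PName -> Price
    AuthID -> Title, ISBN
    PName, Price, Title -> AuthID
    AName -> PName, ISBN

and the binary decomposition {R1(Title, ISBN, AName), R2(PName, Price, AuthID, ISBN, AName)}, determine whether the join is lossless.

Common attributes: R1 ∩ R2 = {ISBN, AName}.
Closure of {ISBN, AName}: AName → PName, ISBN applies, adding PName; PName → Price applies, adding Price; Price → Title applies, adding Title; PName, Price, Title → AuthID applies, adding AuthID. So (ISBN, AName)⁺ = {PName, Price, Title, AuthID, ISBN, AName}.
This closure contains every attribute of R1, so R1 ∩ R2 → R1. The join is lossless.

Yes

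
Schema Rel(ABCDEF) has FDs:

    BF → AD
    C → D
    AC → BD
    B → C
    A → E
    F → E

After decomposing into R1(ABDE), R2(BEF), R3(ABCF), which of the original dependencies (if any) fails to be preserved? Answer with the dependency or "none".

Check C → D: no single fragment contains all of {CD}, and the restricted closure of {C} across the fragments never reaches {D}.
BF → AD is preserved.
AC → BD is preserved.
B → C is preserved.
A → E is preserved.
F → E is preserved.

C → D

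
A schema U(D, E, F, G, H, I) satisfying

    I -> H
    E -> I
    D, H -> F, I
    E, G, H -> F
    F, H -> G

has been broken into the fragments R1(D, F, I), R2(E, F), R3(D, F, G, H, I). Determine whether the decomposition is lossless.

No

Chase test. Columns are D, E, F, G, H, I; row i has aⱼ where attribute j ∈ Ri, else bᵢⱼ.
Initial tableau (one row per fragment):
  row 1: a1 b12 a3 b14 b15 a6
  row 2: b21 a2 a3 b24 b25 b26
  row 3: a1 b32 a3 a4 a5 a6
Rows 1 and 3 agree on I; apply I→H and equate their H entries.
Rows 1 and 3 agree on F, H; apply F, H→G and equate their G entries.
No row becomes fully distinguished — the join is lossy.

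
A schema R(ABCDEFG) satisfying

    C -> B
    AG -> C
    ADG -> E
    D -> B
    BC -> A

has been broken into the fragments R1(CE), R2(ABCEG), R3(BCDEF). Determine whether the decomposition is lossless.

No

Chase test. Columns are ABCDEFG; row i has aⱼ where attribute j ∈ Ri, else bᵢⱼ.
Initial tableau (one row per fragment):
  row 1: b11 b12 a3 b14 a5 b16 b17
  row 2: a1 a2 a3 b24 a5 b26 a7
  row 3: b31 a2 a3 a4 a5 a6 b37
Rows 1 and 2 agree on C; apply C→B and equate their B entries.
Rows 1 and 2 agree on BC; apply BC→A and equate their A entries.
Rows 1 and 3 agree on BC; apply BC→A and equate their A entries.
No row becomes fully distinguished — the join is lossy.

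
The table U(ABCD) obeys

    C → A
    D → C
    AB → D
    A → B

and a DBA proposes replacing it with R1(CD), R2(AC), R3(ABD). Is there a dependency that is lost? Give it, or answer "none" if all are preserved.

C → A lies within R2.
D → C lies within R1.
AB → D lies within R3.
A → B lies within R3.
Every dependency is enforceable on the fragments, so the decomposition is dependency-preserving.

none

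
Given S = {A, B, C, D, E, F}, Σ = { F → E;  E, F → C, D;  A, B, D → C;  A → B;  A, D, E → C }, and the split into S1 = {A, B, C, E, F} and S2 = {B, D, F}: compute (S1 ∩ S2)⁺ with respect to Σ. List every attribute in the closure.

S1 ∩ S2 = {B, F}.
F → E applies, adding E
E, F → C, D applies, adding C, D
Closure: {B, C, D, E, F}.

B, C, D, E, F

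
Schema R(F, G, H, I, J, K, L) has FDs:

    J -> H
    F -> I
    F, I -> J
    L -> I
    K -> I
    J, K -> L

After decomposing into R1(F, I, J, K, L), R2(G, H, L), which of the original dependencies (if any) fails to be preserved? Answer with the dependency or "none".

Check J → H: no single fragment contains all of {H, J}, and the restricted closure of {J} across the fragments never reaches {H}.
F → I is preserved.
F, I → J is preserved.
L → I is preserved.
K → I is preserved.
J, K → L is preserved.

J -> H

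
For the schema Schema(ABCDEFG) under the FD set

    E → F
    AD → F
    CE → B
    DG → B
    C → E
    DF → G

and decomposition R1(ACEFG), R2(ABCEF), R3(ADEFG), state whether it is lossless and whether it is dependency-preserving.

lossy and not dependency-preserving

Lossless test (chase): Rows 1 and 2 agree on CE; apply CE→B and equate their B entries. No row becomes fully distinguished — the join is lossy.
Dependency preservation: the restricted closure of {DG} across the fragments never reaches {B}, so DG → B cannot be enforced without a join — not preserved.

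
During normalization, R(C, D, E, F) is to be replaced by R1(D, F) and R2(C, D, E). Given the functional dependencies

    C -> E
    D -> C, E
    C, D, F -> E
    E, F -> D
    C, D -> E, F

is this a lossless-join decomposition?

Yes

Common attributes: R1 ∩ R2 = {D}.
Closure of {D}: D → C, E applies, adding C, E; C, D → E, F applies, adding F. So (D)⁺ = {C, D, E, F}.
This closure contains every attribute of R1, so R1 ∩ R2 → R1. The join is lossless.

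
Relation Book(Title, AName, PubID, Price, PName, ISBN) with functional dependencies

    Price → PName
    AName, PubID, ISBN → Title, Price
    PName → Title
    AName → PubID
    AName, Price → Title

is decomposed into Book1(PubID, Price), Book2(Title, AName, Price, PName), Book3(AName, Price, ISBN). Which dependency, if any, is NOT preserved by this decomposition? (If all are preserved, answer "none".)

AName → PubID

Check AName → PubID: no single fragment contains all of {AName, PubID}, and the restricted closure of {AName} across the fragments never reaches {PubID}.
Price → PName is preserved.
AName, PubID, ISBN → Title, Price is preserved.
PName → Title is preserved.
AName, Price → Title is preserved.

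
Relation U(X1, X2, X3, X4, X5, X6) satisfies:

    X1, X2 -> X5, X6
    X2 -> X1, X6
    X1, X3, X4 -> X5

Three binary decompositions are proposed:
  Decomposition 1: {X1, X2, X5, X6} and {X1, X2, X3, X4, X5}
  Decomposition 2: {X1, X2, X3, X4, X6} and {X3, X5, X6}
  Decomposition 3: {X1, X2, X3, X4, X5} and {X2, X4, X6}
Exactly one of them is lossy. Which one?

Decomposition 2

Decomposition 1: common = {X1, X2, X5}, closure = {X1, X2, X5, X6} → lossless.
Decomposition 2: common = {X3, X6}, closure = {X3, X6} → lossy.
Decomposition 3: common = {X2, X4}, closure = {X1, X2, X4, X5, X6} → lossless.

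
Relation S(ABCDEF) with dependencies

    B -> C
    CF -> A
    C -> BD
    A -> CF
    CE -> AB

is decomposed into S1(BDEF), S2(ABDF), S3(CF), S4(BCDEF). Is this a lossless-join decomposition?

Chase test. Columns are ABCDEF; row i has aⱼ where attribute j ∈ Si, else bᵢⱼ.
Initial tableau (one row per fragment):
  row 1: b11 a2 b13 a4 a5 a6
  row 2: a1 a2 b23 a4 b25 a6
  row 3: b31 b32 a3 b34 b35 a6
  row 4: b41 a2 a3 a4 a5 a6
Rows 1 and 2 agree on B; apply B→C and equate their C entries.
Rows 1 and 4 agree on B; apply B→C and equate their C entries.
Rows 1 and 2 agree on CF; apply CF→A and equate their A entries.
Rows 1 and 3 agree on CF; apply CF→A and equate their A entries.
Rows 1 and 4 agree on CF; apply CF→A and equate their A entries.
Rows 1 and 3 agree on C; apply C→BD and equate their BD entries.
Row 1 is now all distinguished symbols — the join is lossless.

Yes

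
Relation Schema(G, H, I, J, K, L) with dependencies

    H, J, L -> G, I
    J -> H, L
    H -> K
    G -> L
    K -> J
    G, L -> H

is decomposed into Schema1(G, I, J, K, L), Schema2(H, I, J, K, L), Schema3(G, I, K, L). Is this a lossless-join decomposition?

Chase test. Columns are G, H, I, J, K, L; row i has aⱼ where attribute j ∈ Schemai, else bᵢⱼ.
Initial tableau (one row per fragment):
  row 1: a1 b12 a3 a4 a5 a6
  row 2: b21 a2 a3 a4 a5 a6
  row 3: a1 b32 a3 b34 a5 a6
Rows 1 and 2 agree on J; apply J→H, L and equate their H, L entries.
Rows 1 and 3 agree on K; apply K→J and equate their J entries.
Rows 1 and 3 agree on G, L; apply G, L→H and equate their H entries.
Rows 1 and 2 agree on H, J, L; apply H, J, L→G, I and equate their G, I entries.
Row 1 is now all distinguished symbols — the join is lossless.

Yes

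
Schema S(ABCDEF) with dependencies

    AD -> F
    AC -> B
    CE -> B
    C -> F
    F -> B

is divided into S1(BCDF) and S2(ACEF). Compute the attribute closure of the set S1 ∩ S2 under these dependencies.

S1 ∩ S2 = {CF}.
F → B applies, adding B
Closure: {BCF}.

BCF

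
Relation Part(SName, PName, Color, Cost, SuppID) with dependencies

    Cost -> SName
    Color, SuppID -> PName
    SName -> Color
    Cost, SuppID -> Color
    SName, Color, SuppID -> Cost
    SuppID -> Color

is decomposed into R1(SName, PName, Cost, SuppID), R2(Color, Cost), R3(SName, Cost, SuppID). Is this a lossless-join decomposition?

Chase test. Columns are SName, PName, Color, Cost, SuppID; row i has aⱼ where attribute j ∈ Ri, else bᵢⱼ.
Initial tableau (one row per fragment):
  row 1: a1 a2 b13 a4 a5
  row 2: b21 b22 a3 a4 b25
  row 3: a1 b32 b33 a4 a5
Rows 1 and 2 agree on Cost; apply Cost→SName and equate their SName entries.
Rows 1 and 2 agree on SName; apply SName→Color and equate their Color entries.
Rows 1 and 3 agree on SName; apply SName→Color and equate their Color entries.
Rows 1 and 3 agree on Color, SuppID; apply Color, SuppID→PName and equate their PName entries.
Row 1 is now all distinguished symbols — the join is lossless.

Yes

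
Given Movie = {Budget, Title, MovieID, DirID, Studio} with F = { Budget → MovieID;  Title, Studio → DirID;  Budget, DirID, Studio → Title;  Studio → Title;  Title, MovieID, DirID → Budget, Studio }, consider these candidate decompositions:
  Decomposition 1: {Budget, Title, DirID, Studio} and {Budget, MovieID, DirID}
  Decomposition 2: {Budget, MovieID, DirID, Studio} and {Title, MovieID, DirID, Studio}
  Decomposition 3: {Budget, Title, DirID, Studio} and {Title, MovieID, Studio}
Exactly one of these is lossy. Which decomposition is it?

Decomposition 1: common = {Budget, DirID}, closure = {Budget, MovieID, DirID} → lossless.
Decomposition 2: common = {MovieID, DirID, Studio}, closure = {Budget, Title, MovieID, DirID, Studio} → lossless.
Decomposition 3: common = {Title, Studio}, closure = {Title, DirID, Studio} → lossy.

Decomposition 3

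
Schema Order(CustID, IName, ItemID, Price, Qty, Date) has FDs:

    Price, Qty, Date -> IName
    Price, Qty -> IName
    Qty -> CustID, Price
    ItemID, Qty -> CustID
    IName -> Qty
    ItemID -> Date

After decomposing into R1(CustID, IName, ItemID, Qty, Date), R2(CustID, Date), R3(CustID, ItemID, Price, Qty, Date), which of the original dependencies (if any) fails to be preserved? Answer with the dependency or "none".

Price, Qty, Date → IName: restricted closure across fragments reaches IName.
Price, Qty → IName: restricted closure across fragments reaches IName.
Qty → CustID, Price lies within R3.
ItemID, Qty → CustID lies within R1.
IName → Qty lies within R1.
ItemID → Date lies within R1.
Every dependency is enforceable on the fragments, so the decomposition is dependency-preserving.

none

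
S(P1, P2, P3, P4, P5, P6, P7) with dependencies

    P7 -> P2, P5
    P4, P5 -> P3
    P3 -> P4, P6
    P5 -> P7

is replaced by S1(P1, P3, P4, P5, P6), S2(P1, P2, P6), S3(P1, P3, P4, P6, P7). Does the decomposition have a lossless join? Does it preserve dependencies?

lossy and not dependency-preserving

Lossless test (chase): applying each FD to every pair of rows produces no changes in the tableau, so no row becomes fully distinguished — the join is lossy.
Dependency preservation: the restricted closure of {P7} across the fragments never reaches {P2, P5}, so P7 → P2, P5 cannot be enforced without a join — not preserved.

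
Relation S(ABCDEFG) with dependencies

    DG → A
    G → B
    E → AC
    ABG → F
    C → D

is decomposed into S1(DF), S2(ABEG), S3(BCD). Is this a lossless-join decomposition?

Chase test. Columns are ABCDEFG; row i has aⱼ where attribute j ∈ Si, else bᵢⱼ.
Initial tableau (one row per fragment):
  row 1: b11 b12 b13 a4 b15 a6 b17
  row 2: a1 a2 b23 b24 a5 b26 a7
  row 3: b31 a2 a3 a4 b35 b36 b37
No row becomes fully distinguished — the join is lossy.

No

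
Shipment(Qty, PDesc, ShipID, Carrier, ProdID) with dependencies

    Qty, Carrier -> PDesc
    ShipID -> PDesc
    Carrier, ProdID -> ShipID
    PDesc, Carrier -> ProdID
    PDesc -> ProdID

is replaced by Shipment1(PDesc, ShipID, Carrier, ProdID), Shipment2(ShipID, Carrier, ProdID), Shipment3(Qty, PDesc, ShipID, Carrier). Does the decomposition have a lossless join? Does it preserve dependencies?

lossless and dependency-preserving

Lossless test (chase): Rows 1 and 2 agree on ShipID; apply ShipID→PDesc and equate their PDesc entries. Rows 1 and 3 agree on PDesc, Carrier; apply PDesc, Carrier→ProdID and equate their ProdID entries. Row 3 is now all distinguished symbols — the join is lossless.
Dependency preservation: every FD's attributes lie within a single fragment, so each can be enforced locally — preserved.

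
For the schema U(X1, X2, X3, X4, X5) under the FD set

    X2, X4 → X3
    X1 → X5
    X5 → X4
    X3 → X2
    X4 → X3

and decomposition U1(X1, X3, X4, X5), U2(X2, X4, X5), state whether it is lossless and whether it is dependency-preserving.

lossless but not dependency-preserving

Lossless test: (X4, X5)⁺ = {X2, X3, X4, X5}, which contains all of one fragment — lossless.
Dependency preservation: the restricted closure of {X3} across the fragments never reaches {X2}, so X3 → X2 cannot be enforced without a join — not preserved.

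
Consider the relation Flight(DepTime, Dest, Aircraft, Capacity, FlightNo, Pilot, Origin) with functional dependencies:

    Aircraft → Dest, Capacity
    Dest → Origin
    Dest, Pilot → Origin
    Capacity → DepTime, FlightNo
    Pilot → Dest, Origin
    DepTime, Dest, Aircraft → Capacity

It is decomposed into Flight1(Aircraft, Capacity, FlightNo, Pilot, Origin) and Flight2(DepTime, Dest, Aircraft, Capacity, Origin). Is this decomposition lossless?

Yes

Common attributes: Flight1 ∩ Flight2 = {Aircraft, Capacity, Origin}.
Closure of {Aircraft, Capacity, Origin}: Aircraft → Dest, Capacity applies, adding Dest; Capacity → DepTime, FlightNo applies, adding DepTime, FlightNo. So (Aircraft, Capacity, Origin)⁺ = {DepTime, Dest, Aircraft, Capacity, FlightNo, Origin}.
This closure contains every attribute of Flight2, so Flight1 ∩ Flight2 → Flight2. The join is lossless.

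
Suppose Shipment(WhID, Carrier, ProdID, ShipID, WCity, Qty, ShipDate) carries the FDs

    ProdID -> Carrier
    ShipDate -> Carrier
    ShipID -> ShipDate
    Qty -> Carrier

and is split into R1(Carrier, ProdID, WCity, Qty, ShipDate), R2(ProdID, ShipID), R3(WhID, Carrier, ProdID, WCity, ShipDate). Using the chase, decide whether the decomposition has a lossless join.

Chase test. Columns are WhID, Carrier, ProdID, ShipID, WCity, Qty, ShipDate; row i has aⱼ where attribute j ∈ Ri, else bᵢⱼ.
Initial tableau (one row per fragment):
  row 1: b11 a2 a3 b14 a5 a6 a7
  row 2: b21 b22 a3 a4 b25 b26 b27
  row 3: a1 a2 a3 b34 a5 b36 a7
Rows 1 and 2 agree on ProdID; apply ProdID→Carrier and equate their Carrier entries.
No row becomes fully distinguished — the join is lossy.

No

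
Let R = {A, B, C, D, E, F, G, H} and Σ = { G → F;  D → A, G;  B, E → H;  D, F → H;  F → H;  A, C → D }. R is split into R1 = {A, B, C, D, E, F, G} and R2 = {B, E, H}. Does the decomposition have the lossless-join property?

Common attributes: R1 ∩ R2 = {B, E}.
Closure of {B, E}: B, E → H applies, adding H. So (B, E)⁺ = {B, E, H}.
This closure contains every attribute of R2, so R1 ∩ R2 → R2. The join is lossless.

Yes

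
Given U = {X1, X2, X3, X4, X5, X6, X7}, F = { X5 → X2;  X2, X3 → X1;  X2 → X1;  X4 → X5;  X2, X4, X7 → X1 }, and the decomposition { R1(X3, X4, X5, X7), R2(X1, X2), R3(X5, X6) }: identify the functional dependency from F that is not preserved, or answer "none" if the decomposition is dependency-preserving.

Check X5 → X2: no single fragment contains all of {X2, X5}, and the restricted closure of {X5} across the fragments never reaches {X2}.
X2, X3 → X1 is preserved.
X2 → X1 is preserved.
X4 → X5 is preserved.
X2, X4, X7 → X1 is preserved.

X5 → X2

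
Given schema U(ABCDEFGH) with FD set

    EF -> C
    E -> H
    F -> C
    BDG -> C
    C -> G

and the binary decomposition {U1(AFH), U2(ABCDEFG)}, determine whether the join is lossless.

Common attributes: U1 ∩ U2 = {AF}.
Closure of {AF}: F → C applies, adding C; C → G applies, adding G. So (AF)⁺ = {ACFG}.
The closure contains neither all of U1 = {AFH} nor all of U2 = {ABCDEFG}, so the common attributes are not a superkey of either fragment. The join is lossy.

No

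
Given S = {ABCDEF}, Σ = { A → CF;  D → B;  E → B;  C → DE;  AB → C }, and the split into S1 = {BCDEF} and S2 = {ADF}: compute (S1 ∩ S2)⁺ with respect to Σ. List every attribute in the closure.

S1 ∩ S2 = {DF}.
D → B applies, adding B
Closure: {BDF}.

BDF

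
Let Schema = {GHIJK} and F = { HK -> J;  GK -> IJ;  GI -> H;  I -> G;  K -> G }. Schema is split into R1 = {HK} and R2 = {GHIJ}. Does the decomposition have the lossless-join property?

No

Common attributes: R1 ∩ R2 = {H}.
No dependency enlarges {H}, so (H)⁺ = {H}.
The closure contains neither all of R1 = {HK} nor all of R2 = {GHIJ}, so the common attributes are not a superkey of either fragment. The join is lossy.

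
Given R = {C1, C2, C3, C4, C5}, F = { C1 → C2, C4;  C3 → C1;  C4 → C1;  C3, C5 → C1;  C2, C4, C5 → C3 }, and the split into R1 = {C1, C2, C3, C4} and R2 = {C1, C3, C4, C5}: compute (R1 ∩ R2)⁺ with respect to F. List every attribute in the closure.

R1 ∩ R2 = {C1, C3, C4}.
C1 → C2, C4 applies, adding C2
Closure: {C1, C2, C3, C4}.

C1, C2, C3, C4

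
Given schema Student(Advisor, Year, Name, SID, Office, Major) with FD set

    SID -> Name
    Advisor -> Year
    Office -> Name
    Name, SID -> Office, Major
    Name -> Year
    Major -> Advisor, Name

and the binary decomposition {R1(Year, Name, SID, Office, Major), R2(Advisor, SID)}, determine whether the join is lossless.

Yes

Common attributes: R1 ∩ R2 = {SID}.
Closure of {SID}: SID → Name applies, adding Name; Name, SID → Office, Major applies, adding Office, Major; Name → Year applies, adding Year; Major → Advisor, Name applies, adding Advisor. So (SID)⁺ = {Advisor, Year, Name, SID, Office, Major}.
This closure contains every attribute of R1, so R1 ∩ R2 → R1. The join is lossless.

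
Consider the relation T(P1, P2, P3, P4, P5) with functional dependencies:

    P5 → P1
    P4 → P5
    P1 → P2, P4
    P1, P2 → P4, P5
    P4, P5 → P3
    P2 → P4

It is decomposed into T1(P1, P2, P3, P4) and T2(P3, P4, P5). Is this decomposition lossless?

Yes

Common attributes: T1 ∩ T2 = {P3, P4}.
Closure of {P3, P4}: P4 → P5 applies, adding P5; P5 → P1 applies, adding P1; P1 → P2, P4 applies, adding P2. So (P3, P4)⁺ = {P1, P2, P3, P4, P5}.
This closure contains every attribute of T1, so T1 ∩ T2 → T1. The join is lossless.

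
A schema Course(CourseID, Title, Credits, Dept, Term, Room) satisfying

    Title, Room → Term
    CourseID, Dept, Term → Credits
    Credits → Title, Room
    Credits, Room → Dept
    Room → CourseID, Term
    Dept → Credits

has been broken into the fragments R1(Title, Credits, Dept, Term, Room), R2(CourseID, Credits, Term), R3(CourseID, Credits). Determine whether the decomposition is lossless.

Chase test. Columns are CourseID, Title, Credits, Dept, Term, Room; row i has aⱼ where attribute j ∈ Ri, else bᵢⱼ.
Initial tableau (one row per fragment):
  row 1: b11 a2 a3 a4 a5 a6
  row 2: a1 b22 a3 b24 a5 b26
  row 3: a1 b32 a3 b34 b35 b36
Rows 1 and 2 agree on Credits; apply Credits→Title, Room and equate their Title, Room entries.
Rows 1 and 3 agree on Credits; apply Credits→Title, Room and equate their Title, Room entries.
Rows 1 and 2 agree on Credits, Room; apply Credits, Room→Dept and equate their Dept entries.
Rows 1 and 3 agree on Credits, Room; apply Credits, Room→Dept and equate their Dept entries.
Rows 1 and 2 agree on Room; apply Room→CourseID, Term and equate their CourseID, Term entries.
Rows 1 and 3 agree on Room; apply Room→CourseID, Term and equate their CourseID, Term entries.
Row 1 is now all distinguished symbols — the join is lossless.

Yes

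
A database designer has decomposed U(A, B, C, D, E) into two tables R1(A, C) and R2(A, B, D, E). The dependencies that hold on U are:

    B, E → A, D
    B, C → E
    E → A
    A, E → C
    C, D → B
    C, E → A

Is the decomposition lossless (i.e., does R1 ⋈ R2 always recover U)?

Common attributes: R1 ∩ R2 = {A}.
No dependency enlarges {A}, so (A)⁺ = {A}.
The closure contains neither all of R1 = {A, C} nor all of R2 = {A, B, D, E}, so the common attributes are not a superkey of either fragment. The join is lossy.

No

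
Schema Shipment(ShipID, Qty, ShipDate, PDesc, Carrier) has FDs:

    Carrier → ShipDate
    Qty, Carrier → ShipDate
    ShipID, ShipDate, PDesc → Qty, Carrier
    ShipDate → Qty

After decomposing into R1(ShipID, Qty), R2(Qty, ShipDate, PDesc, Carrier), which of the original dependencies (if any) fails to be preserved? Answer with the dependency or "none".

Check ShipID, ShipDate, PDesc → Qty, Carrier: no single fragment contains all of {ShipID, Qty, ShipDate, PDesc, Carrier}, and the restricted closure of {ShipID, ShipDate, PDesc} across the fragments never reaches {Qty, Carrier}.
Carrier → ShipDate is preserved.
Qty, Carrier → ShipDate is preserved.
ShipDate → Qty is preserved.

ShipID, ShipDate, PDesc → Qty, Carrier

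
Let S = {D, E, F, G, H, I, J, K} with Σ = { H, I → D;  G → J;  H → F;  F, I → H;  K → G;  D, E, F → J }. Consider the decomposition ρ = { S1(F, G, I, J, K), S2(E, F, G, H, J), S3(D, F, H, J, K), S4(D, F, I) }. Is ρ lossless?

Chase test. Columns are D, E, F, G, H, I, J, K; row i has aⱼ where attribute j ∈ Si, else bᵢⱼ.
Initial tableau (one row per fragment):
  row 1: b11 b12 a3 a4 b15 a6 a7 a8
  row 2: b21 a2 a3 a4 a5 b26 a7 b28
  row 3: a1 b32 a3 b34 a5 b36 a7 a8
  row 4: a1 b42 a3 b44 b45 a6 b47 b48
Rows 1 and 4 agree on F, I; apply F, I→H and equate their H entries.
Rows 1 and 3 agree on K; apply K→G and equate their G entries.
Rows 1 and 4 agree on H, I; apply H, I→D and equate their D entries.
No row becomes fully distinguished — the join is lossy.

No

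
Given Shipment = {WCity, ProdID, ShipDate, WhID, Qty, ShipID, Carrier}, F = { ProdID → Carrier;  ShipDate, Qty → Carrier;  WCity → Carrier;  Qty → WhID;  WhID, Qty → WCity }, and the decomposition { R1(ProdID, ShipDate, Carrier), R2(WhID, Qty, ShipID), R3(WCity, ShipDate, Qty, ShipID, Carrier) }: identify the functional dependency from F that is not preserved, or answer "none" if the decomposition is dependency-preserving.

ProdID → Carrier lies within R1.
ShipDate, Qty → Carrier lies within R3.
WCity → Carrier lies within R3.
Qty → WhID lies within R2.
WhID, Qty → WCity: restricted closure across fragments reaches WCity.
Every dependency is enforceable on the fragments, so the decomposition is dependency-preserving.

none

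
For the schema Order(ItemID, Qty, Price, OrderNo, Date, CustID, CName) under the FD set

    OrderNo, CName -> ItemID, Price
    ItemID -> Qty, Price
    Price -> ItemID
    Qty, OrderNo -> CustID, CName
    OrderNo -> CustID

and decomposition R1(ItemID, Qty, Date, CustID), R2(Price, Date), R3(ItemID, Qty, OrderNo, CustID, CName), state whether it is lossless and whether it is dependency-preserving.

Lossless test (chase): Rows 1 and 3 agree on ItemID; apply ItemID→Qty, Price and equate their Qty, Price entries. No row becomes fully distinguished — the join is lossy.
Dependency preservation: the restricted closure of {OrderNo, CName} across the fragments never reaches {ItemID, Price}, so OrderNo, CName → ItemID, Price cannot be enforced without a join — not preserved.

lossy and not dependency-preserving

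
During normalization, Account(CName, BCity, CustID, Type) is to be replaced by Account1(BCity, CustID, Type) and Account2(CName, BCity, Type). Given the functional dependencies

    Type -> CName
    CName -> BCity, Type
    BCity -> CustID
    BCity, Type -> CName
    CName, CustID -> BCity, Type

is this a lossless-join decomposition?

Common attributes: Account1 ∩ Account2 = {BCity, Type}.
Closure of {BCity, Type}: Type → CName applies, adding CName; BCity → CustID applies, adding CustID. So (BCity, Type)⁺ = {CName, BCity, CustID, Type}.
This closure contains every attribute of Account1, so Account1 ∩ Account2 → Account1. The join is lossless.

Yes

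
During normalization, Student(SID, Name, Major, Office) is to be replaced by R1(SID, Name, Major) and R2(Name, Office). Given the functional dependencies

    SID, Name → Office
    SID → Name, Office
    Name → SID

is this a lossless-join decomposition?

Yes

Common attributes: R1 ∩ R2 = {Name}.
Closure of {Name}: Name → SID applies, adding SID; SID, Name → Office applies, adding Office. So (Name)⁺ = {SID, Name, Office}.
This closure contains every attribute of R2, so R1 ∩ R2 → R2. The join is lossless.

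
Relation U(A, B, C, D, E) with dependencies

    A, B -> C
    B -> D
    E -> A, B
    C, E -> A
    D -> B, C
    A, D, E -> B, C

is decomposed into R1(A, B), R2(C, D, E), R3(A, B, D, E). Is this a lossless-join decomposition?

Yes

Chase test. Columns are A, B, C, D, E; row i has aⱼ where attribute j ∈ Ri, else bᵢⱼ.
Initial tableau (one row per fragment):
  row 1: a1 a2 b13 b14 b15
  row 2: b21 b22 a3 a4 a5
  row 3: a1 a2 b33 a4 a5
Rows 1 and 3 agree on A, B; apply A, B→C and equate their C entries.
Rows 1 and 3 agree on B; apply B→D and equate their D entries.
Rows 2 and 3 agree on E; apply E→A, B and equate their A, B entries.
Rows 1 and 2 agree on D; apply D→B, C and equate their B, C entries.
Row 2 is now all distinguished symbols — the join is lossless.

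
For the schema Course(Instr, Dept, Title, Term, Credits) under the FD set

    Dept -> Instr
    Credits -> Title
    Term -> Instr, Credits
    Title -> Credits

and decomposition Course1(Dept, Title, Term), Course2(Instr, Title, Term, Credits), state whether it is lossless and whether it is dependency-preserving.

lossless but not dependency-preserving

Lossless test: (Title, Term)⁺ = {Instr, Title, Term, Credits}, which contains all of one fragment — lossless.
Dependency preservation: the restricted closure of {Dept} across the fragments never reaches {Instr}, so Dept → Instr cannot be enforced without a join — not preserved.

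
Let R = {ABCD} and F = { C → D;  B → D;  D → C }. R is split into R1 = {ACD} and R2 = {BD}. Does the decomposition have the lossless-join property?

No

Common attributes: R1 ∩ R2 = {D}.
Closure of {D}: D → C applies, adding C. So (D)⁺ = {CD}.
The closure contains neither all of R1 = {ACD} nor all of R2 = {BD}, so the common attributes are not a superkey of either fragment. The join is lossy.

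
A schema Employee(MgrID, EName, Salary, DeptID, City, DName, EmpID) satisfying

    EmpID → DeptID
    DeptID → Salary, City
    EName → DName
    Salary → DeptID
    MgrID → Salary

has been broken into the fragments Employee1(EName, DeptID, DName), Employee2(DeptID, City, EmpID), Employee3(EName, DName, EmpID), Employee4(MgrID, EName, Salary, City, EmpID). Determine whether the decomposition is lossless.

Yes

Chase test. Columns are MgrID, EName, Salary, DeptID, City, DName, EmpID; row i has aⱼ where attribute j ∈ Employeei, else bᵢⱼ.
Initial tableau (one row per fragment):
  row 1: b11 a2 b13 a4 b15 a6 b17
  row 2: b21 b22 b23 a4 a5 b26 a7
  row 3: b31 a2 b33 b34 b35 a6 a7
  row 4: a1 a2 a3 b44 a5 b46 a7
Rows 2 and 3 agree on EmpID; apply EmpID→DeptID and equate their DeptID entries.
Rows 2 and 4 agree on EmpID; apply EmpID→DeptID and equate their DeptID entries.
Rows 1 and 2 agree on DeptID; apply DeptID→Salary, City and equate their Salary, City entries.
Rows 1 and 3 agree on DeptID; apply DeptID→Salary, City and equate their Salary, City entries.
Rows 1 and 4 agree on DeptID; apply DeptID→Salary, City and equate their Salary, City entries.
Rows 1 and 4 agree on EName; apply EName→DName and equate their DName entries.
Row 4 is now all distinguished symbols — the join is lossless.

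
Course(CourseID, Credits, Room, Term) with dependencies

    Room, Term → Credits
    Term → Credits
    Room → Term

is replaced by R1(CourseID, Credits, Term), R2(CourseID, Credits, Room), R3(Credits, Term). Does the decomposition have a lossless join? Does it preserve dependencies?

Lossless test (chase): applying each FD to every pair of rows produces no changes in the tableau, so no row becomes fully distinguished — the join is lossy.
Dependency preservation: the restricted closure of {Room} across the fragments never reaches {Term}, so Room → Term cannot be enforced without a join — not preserved.

lossy and not dependency-preserving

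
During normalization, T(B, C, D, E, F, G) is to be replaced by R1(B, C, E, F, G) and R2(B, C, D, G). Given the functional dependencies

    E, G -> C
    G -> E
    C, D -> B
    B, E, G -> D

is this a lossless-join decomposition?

Common attributes: R1 ∩ R2 = {B, C, G}.
Closure of {B, C, G}: G → E applies, adding E; B, E, G → D applies, adding D. So (B, C, G)⁺ = {B, C, D, E, G}.
This closure contains every attribute of R2, so R1 ∩ R2 → R2. The join is lossless.

Yes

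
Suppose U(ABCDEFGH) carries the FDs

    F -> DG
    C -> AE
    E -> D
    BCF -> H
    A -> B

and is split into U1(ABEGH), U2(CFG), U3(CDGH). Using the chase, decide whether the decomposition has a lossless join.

Chase test. Columns are ABCDEFGH; row i has aⱼ where attribute j ∈ Ui, else bᵢⱼ.
Initial tableau (one row per fragment):
  row 1: a1 a2 b13 b14 a5 b16 a7 a8
  row 2: b21 b22 a3 b24 b25 a6 a7 b28
  row 3: b31 b32 a3 a4 b35 b36 a7 a8
Rows 2 and 3 agree on C; apply C→AE and equate their AE entries.
Rows 2 and 3 agree on E; apply E→D and equate their D entries.
Rows 2 and 3 agree on A; apply A→B and equate their B entries.
No row becomes fully distinguished — the join is lossy.

No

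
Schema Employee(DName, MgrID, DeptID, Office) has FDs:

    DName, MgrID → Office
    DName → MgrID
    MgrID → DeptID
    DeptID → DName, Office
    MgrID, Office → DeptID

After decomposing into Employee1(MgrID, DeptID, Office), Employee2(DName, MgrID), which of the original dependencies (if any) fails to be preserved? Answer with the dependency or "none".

DName, MgrID → Office: restricted closure across fragments reaches Office.
DName → MgrID lies within Employee2.
MgrID → DeptID lies within Employee1.
DeptID → DName, Office: restricted closure across fragments reaches DName, Office.
MgrID, Office → DeptID lies within Employee1.
Every dependency is enforceable on the fragments, so the decomposition is dependency-preserving.

none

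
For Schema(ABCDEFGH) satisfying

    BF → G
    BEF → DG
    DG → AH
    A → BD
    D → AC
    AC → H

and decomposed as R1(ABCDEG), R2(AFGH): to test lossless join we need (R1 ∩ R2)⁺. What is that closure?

R1 ∩ R2 = {AG}.
A → BD applies, adding BD
D → AC applies, adding C
AC → H applies, adding H
Closure: {ABCDGH}.

ABCDGH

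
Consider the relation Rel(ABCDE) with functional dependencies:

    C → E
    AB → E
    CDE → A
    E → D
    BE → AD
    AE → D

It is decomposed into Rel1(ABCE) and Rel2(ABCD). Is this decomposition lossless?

Yes

Common attributes: Rel1 ∩ Rel2 = {ABC}.
Closure of {ABC}: C → E applies, adding E; E → D applies, adding D. So (ABC)⁺ = {ABCDE}.
This closure contains every attribute of Rel1, so Rel1 ∩ Rel2 → Rel1. The join is lossless.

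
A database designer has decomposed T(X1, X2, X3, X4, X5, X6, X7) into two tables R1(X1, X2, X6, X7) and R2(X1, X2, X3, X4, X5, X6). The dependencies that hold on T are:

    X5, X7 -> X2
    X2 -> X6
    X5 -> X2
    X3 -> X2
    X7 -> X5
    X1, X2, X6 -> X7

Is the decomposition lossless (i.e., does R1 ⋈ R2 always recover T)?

Yes

Common attributes: R1 ∩ R2 = {X1, X2, X6}.
Closure of {X1, X2, X6}: X1, X2, X6 → X7 applies, adding X7; X7 → X5 applies, adding X5. So (X1, X2, X6)⁺ = {X1, X2, X5, X6, X7}.
This closure contains every attribute of R1, so R1 ∩ R2 → R1. The join is lossless.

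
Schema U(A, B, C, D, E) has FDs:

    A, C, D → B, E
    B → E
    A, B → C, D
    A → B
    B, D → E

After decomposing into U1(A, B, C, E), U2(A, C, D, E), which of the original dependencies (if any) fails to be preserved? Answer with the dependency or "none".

A, C, D → B, E: restricted closure across fragments reaches B, E.
B → E lies within U1.
A, B → C, D: restricted closure across fragments reaches C, D.
A → B lies within U1.
B, D → E: restricted closure across fragments reaches E.
Every dependency is enforceable on the fragments, so the decomposition is dependency-preserving.

none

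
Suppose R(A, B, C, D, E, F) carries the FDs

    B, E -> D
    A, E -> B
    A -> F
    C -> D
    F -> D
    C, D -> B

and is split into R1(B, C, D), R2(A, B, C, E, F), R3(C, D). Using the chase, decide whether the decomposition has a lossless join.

Yes

Chase test. Columns are A, B, C, D, E, F; row i has aⱼ where attribute j ∈ Ri, else bᵢⱼ.
Initial tableau (one row per fragment):
  row 1: b11 a2 a3 a4 b15 b16
  row 2: a1 a2 a3 b24 a5 a6
  row 3: b31 b32 a3 a4 b35 b36
Rows 1 and 2 agree on C; apply C→D and equate their D entries.
Rows 1 and 3 agree on C, D; apply C, D→B and equate their B entries.
Row 2 is now all distinguished symbols — the join is lossless.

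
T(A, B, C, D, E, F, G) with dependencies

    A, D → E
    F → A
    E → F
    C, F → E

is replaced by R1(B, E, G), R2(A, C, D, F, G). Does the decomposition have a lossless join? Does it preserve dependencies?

lossy and not dependency-preserving

Lossless test: (G)⁺ = {G}, which is a superkey of neither fragment — lossy.
Dependency preservation: the restricted closure of {A, D} across the fragments never reaches {E}, so A, D → E cannot be enforced without a join — not preserved.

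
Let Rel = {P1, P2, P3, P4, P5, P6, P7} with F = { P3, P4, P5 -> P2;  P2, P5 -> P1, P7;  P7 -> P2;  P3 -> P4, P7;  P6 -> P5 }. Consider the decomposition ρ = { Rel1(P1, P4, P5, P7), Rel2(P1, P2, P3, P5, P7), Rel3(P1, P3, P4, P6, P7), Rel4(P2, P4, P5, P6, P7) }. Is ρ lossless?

Chase test. Columns are P1, P2, P3, P4, P5, P6, P7; row i has aⱼ where attribute j ∈ Reli, else bᵢⱼ.
Initial tableau (one row per fragment):
  row 1: a1 b12 b13 a4 a5 b16 a7
  row 2: a1 a2 a3 b24 a5 b26 a7
  row 3: a1 b32 a3 a4 b35 a6 a7
  row 4: b41 a2 b43 a4 a5 a6 a7
Rows 2 and 4 agree on P2, P5; apply P2, P5→P1, P7 and equate their P1, P7 entries.
Rows 1 and 2 agree on P7; apply P7→P2 and equate their P2 entries.
Rows 1 and 3 agree on P7; apply P7→P2 and equate their P2 entries.
Rows 2 and 3 agree on P3; apply P3→P4, P7 and equate their P4, P7 entries.
Rows 3 and 4 agree on P6; apply P6→P5 and equate their P5 entries.
Row 3 is now all distinguished symbols — the join is lossless.

Yes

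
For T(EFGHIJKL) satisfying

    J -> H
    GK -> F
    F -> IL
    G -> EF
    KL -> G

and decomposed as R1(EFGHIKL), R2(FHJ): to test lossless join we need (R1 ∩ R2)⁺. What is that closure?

R1 ∩ R2 = {FH}.
F → IL applies, adding IL
Closure: {FHIL}.

FHIL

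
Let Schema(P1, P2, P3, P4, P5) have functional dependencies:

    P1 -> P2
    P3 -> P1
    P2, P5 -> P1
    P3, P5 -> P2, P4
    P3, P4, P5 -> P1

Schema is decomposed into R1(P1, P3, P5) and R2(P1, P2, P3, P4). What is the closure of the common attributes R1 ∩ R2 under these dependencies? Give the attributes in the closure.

R1 ∩ R2 = {P1, P3}.
P1 → P2 applies, adding P2
Closure: {P1, P2, P3}.

P1, P2, P3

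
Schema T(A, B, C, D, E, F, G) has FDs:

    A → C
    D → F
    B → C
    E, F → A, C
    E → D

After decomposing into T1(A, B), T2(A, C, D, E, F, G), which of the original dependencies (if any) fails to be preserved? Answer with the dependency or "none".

Check B → C: no single fragment contains all of {B, C}, and the restricted closure of {B} across the fragments never reaches {C}.
A → C is preserved.
D → F is preserved.
E, F → A, C is preserved.
E → D is preserved.

B → C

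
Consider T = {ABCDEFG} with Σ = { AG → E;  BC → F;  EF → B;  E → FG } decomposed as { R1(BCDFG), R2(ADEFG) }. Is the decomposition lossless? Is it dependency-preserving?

lossy and not dependency-preserving

Lossless test: (DFG)⁺ = {DFG}, which is a superkey of neither fragment — lossy.
Dependency preservation: the restricted closure of {EF} across the fragments never reaches {B}, so EF → B cannot be enforced without a join — not preserved.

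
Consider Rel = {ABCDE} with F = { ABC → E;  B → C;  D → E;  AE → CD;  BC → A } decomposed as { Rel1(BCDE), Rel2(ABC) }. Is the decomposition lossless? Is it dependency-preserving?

Lossless test: (BC)⁺ = {ABCDE}, which contains all of one fragment — lossless.
Dependency preservation: the restricted closure of {AE} across the fragments never reaches {CD}, so AE → CD cannot be enforced without a join — not preserved.

lossless but not dependency-preserving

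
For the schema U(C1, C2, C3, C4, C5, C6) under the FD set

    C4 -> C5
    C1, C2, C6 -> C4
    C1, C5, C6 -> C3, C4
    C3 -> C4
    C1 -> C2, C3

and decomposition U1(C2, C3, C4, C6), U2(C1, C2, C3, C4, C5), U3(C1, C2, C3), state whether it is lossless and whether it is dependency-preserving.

Lossless test (chase): Rows 1 and 2 agree on C4; apply C4→C5 and equate their C5 entries. Rows 1 and 3 agree on C3; apply C3→C4 and equate their C4 entries. Rows 1 and 3 agree on C4; apply C4→C5 and equate their C5 entries. No row becomes fully distinguished — the join is lossy.
Dependency preservation: C1, C2, C6 → C4; C1, C5, C6 → C3, C4 are not contained in any single fragment, but the restricted closure of each left-hand side across the fragments still reaches the right-hand side; the remaining FDs each lie inside some fragment. All dependencies are preserved.

lossy but dependency-preserving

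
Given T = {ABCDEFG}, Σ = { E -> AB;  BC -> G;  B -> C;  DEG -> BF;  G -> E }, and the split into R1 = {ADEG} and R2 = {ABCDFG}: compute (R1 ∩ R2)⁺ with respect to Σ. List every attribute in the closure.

R1 ∩ R2 = {ADG}.
G → E applies, adding E
E → AB applies, adding B
B → C applies, adding C
DEG → BF applies, adding F
Closure: {ABCDEFG}.

ABCDEFG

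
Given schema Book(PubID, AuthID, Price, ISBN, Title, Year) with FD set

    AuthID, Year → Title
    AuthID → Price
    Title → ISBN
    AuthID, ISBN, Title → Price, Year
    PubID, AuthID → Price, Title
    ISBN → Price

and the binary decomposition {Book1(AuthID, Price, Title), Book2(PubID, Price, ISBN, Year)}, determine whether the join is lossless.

Common attributes: Book1 ∩ Book2 = {Price}.
No dependency enlarges {Price}, so (Price)⁺ = {Price}.
The closure contains neither all of Book1 = {AuthID, Price, Title} nor all of Book2 = {PubID, Price, ISBN, Year}, so the common attributes are not a superkey of either fragment. The join is lossy.

No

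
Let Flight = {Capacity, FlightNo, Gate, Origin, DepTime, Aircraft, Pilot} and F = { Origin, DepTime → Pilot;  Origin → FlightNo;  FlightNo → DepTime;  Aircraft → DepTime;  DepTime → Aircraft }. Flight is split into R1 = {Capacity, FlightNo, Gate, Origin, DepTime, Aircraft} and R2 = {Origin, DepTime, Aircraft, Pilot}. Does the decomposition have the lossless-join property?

Common attributes: R1 ∩ R2 = {Origin, DepTime, Aircraft}.
Closure of {Origin, DepTime, Aircraft}: Origin, DepTime → Pilot applies, adding Pilot; Origin → FlightNo applies, adding FlightNo. So (Origin, DepTime, Aircraft)⁺ = {FlightNo, Origin, DepTime, Aircraft, Pilot}.
This closure contains every attribute of R2, so R1 ∩ R2 → R2. The join is lossless.

Yes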